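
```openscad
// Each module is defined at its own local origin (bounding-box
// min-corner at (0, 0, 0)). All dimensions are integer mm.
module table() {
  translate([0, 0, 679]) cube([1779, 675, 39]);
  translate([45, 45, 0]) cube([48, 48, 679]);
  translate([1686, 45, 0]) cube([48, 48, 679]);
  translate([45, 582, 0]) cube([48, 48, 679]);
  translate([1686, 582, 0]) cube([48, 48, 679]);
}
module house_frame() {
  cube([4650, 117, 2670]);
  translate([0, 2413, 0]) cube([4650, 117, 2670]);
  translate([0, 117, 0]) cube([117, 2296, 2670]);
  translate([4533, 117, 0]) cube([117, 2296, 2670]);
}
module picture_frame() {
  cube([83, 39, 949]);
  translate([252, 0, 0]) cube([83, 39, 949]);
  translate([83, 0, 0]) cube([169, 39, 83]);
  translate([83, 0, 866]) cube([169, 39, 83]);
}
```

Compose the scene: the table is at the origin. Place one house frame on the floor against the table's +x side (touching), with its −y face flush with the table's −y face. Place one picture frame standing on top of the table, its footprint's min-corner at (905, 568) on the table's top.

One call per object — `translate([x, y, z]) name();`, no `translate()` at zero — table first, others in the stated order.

table();
translate([1779, 0, 0]) house_frame();
translate([905, 568, 718]) picture_frame();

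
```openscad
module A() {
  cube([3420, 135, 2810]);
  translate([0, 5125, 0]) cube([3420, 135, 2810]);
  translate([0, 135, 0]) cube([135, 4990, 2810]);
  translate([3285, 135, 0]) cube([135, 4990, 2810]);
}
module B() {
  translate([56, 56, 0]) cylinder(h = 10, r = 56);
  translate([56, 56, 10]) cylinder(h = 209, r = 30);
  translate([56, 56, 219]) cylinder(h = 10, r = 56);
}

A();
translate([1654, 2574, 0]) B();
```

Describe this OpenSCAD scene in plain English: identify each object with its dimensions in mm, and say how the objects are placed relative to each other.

A is the wall frame of a small rectangular building: four walls, each 2810 mm tall and 135 mm thick, enclosing a footprint 3420 mm (x) by 5260 mm (y) outside-to-outside, with no floor or roof. The front and back walls (the −y and +y sides) span the full width; the two side walls fit between them.

B is a spool: two coaxial disc flanges of radius 56 mm and thickness 10 mm, joined by a core cylinder of radius 30 mm and height 209 mm. The lower flange rests on z = 0 and the three cylinders share a vertical axis.

The spool sits inside the house frame, centred.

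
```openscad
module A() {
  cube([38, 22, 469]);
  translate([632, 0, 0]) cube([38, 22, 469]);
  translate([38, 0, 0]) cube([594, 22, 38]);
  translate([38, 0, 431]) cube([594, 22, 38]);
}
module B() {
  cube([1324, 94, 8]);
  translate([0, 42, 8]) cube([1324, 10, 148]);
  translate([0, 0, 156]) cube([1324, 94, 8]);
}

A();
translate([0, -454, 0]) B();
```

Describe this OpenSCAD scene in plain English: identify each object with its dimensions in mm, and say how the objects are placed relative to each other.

A is a rectangular picture frame lying in the x–z plane (depth along y). The opening is 594 mm wide (x) by 393 mm tall (z), surrounded by a border 38 mm wide on all four sides. The frame is 22 mm deep and is made of two full-height vertical stiles with two horizontal rails fitted between them.

B is an I-beam lying along x, 1324 mm long. Overall section height 164 mm. Two flanges 94 mm wide (y) and 8 mm thick, one on the floor and one at the top; a web 10 mm thick runs between them, centred on the flange width.

The I-beam is on the floor beside the picture frame on its −y side.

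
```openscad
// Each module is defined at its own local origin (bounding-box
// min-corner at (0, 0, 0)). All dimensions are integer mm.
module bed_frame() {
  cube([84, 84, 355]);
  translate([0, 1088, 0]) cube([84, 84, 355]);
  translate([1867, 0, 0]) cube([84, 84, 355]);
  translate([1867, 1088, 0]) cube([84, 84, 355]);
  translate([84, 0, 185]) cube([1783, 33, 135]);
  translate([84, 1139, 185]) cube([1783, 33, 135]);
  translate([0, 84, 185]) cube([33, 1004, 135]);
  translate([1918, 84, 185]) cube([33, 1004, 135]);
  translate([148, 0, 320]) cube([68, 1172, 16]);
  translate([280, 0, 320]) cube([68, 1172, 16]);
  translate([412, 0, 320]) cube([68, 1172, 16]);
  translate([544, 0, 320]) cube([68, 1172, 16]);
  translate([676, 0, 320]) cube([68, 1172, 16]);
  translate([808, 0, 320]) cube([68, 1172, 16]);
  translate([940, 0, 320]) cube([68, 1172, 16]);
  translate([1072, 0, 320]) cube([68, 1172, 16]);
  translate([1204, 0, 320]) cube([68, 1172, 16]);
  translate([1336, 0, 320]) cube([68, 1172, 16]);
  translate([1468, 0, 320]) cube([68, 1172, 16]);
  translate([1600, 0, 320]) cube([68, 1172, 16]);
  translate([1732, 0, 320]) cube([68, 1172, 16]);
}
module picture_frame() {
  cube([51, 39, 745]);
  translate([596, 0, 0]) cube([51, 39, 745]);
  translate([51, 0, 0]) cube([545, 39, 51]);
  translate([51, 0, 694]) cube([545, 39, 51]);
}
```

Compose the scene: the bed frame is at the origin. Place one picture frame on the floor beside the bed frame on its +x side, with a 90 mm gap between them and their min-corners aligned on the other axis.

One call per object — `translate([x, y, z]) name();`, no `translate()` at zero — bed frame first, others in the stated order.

bed_frame();
translate([2041, 0, 0]) picture_frame();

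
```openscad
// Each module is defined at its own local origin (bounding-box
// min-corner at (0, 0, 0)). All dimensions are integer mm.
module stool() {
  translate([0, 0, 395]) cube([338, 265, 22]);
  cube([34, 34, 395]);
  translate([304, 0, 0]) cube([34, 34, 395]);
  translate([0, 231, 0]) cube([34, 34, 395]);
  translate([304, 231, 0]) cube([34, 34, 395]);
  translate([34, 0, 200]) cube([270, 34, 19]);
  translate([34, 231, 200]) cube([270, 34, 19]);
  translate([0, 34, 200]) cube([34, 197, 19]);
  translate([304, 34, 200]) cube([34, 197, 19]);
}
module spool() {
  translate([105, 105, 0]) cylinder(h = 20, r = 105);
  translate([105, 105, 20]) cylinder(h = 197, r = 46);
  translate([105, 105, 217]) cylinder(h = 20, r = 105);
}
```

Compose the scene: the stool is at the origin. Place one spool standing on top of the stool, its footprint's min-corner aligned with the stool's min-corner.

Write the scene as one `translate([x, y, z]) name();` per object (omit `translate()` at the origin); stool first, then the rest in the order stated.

stool();
translate([0, 0, 417]) spool();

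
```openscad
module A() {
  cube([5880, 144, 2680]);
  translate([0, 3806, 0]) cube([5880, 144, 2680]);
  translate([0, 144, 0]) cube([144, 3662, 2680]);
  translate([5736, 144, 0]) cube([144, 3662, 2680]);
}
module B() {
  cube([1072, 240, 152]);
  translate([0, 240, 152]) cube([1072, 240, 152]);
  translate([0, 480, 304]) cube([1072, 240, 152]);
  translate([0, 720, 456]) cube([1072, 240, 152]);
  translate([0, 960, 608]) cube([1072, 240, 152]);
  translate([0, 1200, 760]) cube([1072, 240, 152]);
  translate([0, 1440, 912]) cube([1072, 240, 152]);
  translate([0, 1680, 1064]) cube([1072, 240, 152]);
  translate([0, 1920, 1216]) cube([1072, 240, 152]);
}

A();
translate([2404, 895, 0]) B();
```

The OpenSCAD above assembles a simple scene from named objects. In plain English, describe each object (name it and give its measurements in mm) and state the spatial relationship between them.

A is a box-shaped house frame (walls only): outside footprint 5880×3950 mm, wall height 2680 mm, wall thickness 144 mm. The two y-facing walls run the full x-width; the two x-facing walls fit between the inner faces of the y-facing walls.

B is a straight staircase of 9 solid steps. Each step is 1072 mm wide (x), 240 mm deep (y, the going) and 152 mm tall (the rise). The first step rests on the floor; each subsequent step sits one going further in +y and one rise higher in +z, directly behind and above the previous step with no overlap.

The staircase sits inside the house frame, centred.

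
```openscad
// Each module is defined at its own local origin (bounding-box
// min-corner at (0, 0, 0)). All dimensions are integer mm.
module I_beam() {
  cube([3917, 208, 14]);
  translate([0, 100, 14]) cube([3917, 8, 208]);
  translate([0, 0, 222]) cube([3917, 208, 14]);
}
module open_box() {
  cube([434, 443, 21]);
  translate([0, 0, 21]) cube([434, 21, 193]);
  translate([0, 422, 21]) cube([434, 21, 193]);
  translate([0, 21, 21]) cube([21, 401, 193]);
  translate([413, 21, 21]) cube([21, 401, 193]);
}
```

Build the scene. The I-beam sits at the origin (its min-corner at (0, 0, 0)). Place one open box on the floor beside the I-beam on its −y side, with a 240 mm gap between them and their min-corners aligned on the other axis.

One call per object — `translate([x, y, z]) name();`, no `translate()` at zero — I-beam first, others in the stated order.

I_beam();
translate([0, -683, 0]) open_box();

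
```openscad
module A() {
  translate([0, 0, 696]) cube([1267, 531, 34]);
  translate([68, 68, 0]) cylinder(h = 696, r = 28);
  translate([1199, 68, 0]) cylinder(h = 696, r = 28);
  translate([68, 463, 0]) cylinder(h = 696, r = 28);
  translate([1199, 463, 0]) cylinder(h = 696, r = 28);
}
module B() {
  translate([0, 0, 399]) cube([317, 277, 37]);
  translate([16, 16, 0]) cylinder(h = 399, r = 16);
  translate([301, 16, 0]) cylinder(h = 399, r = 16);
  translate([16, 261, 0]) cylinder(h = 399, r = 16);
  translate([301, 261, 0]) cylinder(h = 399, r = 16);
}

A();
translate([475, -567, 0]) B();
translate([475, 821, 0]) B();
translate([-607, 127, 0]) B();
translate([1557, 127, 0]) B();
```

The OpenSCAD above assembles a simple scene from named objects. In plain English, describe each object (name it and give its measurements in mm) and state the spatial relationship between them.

A is a rectangular dining table. The top is 1267×531×34 mm with its upper surface at z = 730 mm. It stands on four round legs of 56 mm diameter, each leg's bounding box inset 40 mm from the nearest pair of top edges, running from the floor to the underside of the top.

B is a four-legged stool. The seat is a 317×277×37 mm slab whose top surface is at z = 436 mm; four round legs, each 32 mm in diameter, run from the floor (z = 0) to the underside of the seat, each leg's axis is inset half a diameter from the nearest pair of seat edges (so the leg's bounding box is flush with the corner).

Four stools sit around the table at the −y, +y, −x, +x sides.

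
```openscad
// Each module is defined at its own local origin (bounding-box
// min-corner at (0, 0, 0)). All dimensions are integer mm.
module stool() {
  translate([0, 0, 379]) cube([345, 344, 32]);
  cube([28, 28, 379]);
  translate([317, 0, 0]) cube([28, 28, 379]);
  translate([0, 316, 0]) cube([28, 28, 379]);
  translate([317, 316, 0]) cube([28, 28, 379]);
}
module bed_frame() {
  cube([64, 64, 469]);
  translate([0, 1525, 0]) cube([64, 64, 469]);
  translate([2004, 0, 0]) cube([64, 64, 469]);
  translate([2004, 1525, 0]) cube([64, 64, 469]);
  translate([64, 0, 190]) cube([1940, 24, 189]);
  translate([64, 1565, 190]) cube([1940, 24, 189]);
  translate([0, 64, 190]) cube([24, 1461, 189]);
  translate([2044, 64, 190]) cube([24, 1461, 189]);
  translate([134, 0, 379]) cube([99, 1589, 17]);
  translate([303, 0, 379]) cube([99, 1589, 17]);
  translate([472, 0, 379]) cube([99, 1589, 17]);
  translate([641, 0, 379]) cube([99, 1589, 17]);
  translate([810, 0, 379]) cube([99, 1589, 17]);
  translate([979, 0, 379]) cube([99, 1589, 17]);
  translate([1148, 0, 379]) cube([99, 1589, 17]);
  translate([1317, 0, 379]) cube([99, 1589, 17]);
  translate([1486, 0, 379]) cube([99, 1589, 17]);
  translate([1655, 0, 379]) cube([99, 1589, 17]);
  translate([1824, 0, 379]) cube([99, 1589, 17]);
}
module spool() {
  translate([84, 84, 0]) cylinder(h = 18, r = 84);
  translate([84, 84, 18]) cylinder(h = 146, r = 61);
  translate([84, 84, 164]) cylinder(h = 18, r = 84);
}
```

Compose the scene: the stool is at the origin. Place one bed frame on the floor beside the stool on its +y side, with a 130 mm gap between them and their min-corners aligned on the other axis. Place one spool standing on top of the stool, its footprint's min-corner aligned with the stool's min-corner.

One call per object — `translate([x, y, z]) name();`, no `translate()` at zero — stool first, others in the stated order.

stool();
translate([0, 474, 0]) bed_frame();
translate([0, 0, 411]) spool();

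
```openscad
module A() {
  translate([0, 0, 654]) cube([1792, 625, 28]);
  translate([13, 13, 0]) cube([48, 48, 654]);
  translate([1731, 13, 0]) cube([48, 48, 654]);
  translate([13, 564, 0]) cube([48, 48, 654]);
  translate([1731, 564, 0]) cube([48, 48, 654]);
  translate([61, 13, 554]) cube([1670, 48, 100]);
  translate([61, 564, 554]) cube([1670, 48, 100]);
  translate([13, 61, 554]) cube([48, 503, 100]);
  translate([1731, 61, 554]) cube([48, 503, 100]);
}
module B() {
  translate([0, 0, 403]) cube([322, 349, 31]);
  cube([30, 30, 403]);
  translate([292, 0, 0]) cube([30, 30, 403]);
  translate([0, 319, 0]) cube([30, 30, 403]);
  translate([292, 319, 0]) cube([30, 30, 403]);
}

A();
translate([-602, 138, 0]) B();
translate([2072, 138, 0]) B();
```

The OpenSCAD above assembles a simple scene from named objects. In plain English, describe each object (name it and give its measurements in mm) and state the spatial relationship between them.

A is a table: top 1792 mm (x) × 625 mm (y), 28 mm thick, upper face at z = 682 mm, on four 48×48 mm square legs, each inset 13 mm from the nearest pair of top edges, running from z = 0 to the bottom of the top. Four apron rails, 48 mm thick and 100 mm tall, run between adjacent legs with their top edges flush with the underside of the top and their outer faces flush with the legs' outer faces.

B is a simple wooden stool: a rectangular seat 322 mm (x) by 349 mm (y), 31 mm thick, top face at z = 434 mm, on four square legs, each 30×30 mm in cross-section. The legs rest on z = 0, each flush with a corner of the seat.

Two stools sit around the table at the −x, +x sides.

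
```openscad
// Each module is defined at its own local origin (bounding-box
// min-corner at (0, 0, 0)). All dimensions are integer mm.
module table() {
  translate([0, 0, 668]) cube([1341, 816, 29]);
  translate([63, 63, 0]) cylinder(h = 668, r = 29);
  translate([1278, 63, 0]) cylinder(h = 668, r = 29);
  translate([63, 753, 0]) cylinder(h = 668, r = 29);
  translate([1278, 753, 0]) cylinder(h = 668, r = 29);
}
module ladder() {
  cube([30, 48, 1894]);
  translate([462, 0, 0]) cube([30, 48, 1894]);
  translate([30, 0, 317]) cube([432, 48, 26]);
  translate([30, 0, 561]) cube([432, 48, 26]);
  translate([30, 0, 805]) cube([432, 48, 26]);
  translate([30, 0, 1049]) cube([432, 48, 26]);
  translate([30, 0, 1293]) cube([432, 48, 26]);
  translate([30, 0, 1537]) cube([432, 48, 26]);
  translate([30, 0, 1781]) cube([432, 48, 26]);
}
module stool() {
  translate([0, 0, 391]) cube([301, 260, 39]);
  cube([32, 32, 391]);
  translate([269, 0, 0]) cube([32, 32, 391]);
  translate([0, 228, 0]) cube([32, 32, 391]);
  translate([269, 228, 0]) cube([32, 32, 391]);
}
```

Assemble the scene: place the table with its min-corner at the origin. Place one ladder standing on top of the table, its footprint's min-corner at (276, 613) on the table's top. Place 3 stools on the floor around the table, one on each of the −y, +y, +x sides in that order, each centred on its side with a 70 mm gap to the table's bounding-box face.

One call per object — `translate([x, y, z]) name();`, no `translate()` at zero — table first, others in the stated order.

table();
translate([276, 613, 697]) ladder();
translate([520, -330, 0]) stool();
translate([520, 886, 0]) stool();
translate([1411, 278, 0]) stool();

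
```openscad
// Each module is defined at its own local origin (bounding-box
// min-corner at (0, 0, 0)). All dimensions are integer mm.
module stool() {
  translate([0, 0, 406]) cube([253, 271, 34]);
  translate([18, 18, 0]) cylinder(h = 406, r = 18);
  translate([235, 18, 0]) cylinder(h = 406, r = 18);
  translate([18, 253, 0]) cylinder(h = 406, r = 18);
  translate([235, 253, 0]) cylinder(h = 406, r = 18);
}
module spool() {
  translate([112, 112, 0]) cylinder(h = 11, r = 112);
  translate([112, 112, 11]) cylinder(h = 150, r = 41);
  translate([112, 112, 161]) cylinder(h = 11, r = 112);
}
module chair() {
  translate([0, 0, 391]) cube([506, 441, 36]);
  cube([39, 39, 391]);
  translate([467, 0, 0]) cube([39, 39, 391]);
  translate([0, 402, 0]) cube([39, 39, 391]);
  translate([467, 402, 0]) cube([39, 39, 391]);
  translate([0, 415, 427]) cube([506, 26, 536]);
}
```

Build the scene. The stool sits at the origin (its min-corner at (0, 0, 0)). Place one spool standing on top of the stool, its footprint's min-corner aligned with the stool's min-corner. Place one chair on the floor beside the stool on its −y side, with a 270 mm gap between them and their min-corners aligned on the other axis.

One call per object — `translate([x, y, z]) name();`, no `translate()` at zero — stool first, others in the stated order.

stool();
translate([0, 0, 440]) spool();
translate([0, -711, 0]) chair();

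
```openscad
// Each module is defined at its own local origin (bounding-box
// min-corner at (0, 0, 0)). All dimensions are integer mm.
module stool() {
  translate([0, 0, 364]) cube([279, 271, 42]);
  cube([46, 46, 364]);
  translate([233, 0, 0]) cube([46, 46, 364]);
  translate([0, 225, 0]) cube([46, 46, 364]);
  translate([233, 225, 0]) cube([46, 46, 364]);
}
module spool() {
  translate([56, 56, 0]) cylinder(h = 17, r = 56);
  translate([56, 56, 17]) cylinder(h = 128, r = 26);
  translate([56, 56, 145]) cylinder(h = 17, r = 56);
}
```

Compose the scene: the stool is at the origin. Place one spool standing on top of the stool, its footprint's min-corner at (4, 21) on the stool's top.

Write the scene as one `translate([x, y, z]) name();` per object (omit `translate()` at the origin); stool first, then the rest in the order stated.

stool();
translate([4, 21, 406]) spool();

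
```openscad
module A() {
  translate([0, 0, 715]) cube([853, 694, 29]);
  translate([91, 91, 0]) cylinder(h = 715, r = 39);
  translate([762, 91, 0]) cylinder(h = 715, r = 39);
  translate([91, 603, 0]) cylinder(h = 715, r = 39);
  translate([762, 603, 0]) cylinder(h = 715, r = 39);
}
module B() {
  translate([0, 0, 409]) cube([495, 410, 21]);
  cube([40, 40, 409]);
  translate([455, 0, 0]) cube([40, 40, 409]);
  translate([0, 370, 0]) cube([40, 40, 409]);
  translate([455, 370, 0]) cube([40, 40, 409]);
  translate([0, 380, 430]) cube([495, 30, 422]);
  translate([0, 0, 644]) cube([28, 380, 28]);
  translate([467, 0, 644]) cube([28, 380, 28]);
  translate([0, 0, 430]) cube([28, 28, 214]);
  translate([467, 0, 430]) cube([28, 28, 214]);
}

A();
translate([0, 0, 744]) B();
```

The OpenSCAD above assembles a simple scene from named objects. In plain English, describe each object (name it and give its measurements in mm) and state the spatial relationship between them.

A is a table: top 853 mm (x) × 694 mm (y), 29 mm thick, upper face at z = 744 mm, on four round legs of 78 mm diameter, each leg's bounding box inset 52 mm from the nearest pair of top edges, running from z = 0 to the bottom of the top.

B is a chair: 495×410 mm seat, 21 mm thick, top at z = 430 mm, on four 40 mm square corner legs flush with the seat edges. A 30 mm thick backrest slab spans the full seat width, extending 422 mm above the seat top, its back face flush with the seat's +y edge. Two armrests of 28×28 mm section run along each side from the seat's front edge to the front of the backrest, top faces 242 mm above the seat top and outer faces flush with the seat's x-edges; a 28×28 mm post under the front of each armrest stands on the seat at the front corner.

The chair is on top of the table.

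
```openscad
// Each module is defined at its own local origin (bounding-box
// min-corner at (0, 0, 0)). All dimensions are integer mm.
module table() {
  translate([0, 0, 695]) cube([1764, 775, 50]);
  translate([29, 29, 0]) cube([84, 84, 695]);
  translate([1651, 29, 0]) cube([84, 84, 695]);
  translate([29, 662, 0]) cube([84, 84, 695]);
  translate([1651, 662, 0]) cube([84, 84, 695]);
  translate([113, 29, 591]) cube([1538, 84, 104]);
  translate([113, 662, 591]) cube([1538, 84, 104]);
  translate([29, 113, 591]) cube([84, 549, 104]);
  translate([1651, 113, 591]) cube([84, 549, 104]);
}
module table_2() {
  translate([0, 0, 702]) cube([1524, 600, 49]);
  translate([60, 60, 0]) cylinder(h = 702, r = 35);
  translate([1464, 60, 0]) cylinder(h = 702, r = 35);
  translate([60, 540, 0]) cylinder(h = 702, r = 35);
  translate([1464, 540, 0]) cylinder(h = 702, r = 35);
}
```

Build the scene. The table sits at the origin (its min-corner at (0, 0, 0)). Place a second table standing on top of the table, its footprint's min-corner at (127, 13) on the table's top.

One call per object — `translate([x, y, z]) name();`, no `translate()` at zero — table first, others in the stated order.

table();
translate([127, 13, 745]) table_2();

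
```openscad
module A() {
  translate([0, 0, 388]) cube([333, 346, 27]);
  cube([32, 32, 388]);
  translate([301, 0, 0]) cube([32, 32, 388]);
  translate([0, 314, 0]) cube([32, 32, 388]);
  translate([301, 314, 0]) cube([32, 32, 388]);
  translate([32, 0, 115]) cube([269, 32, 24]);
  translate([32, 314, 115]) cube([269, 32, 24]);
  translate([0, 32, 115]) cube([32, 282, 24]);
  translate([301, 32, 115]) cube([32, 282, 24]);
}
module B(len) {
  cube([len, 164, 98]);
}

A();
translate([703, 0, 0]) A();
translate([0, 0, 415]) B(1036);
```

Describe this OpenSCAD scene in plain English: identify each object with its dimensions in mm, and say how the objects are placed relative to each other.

A is a four-legged stool. The seat is 333×346 mm, 27 mm thick, top at z = 415 mm. It stands on four square legs, each 32×32 mm in cross-section, from z = 0 to the seat underside, each flush with a corner of the seat. Four stretchers, 32 mm wide and 24 mm tall, connect adjacent legs with their undersides at z = 115 mm, each running between the inner faces of the legs it joins and aligned with the legs' outer faces on the other axis.

B is a rectangular beam 1036 mm long (x), 164 mm deep (y), 98 mm thick (z).

The beam spans the tops of two stools placed 370 mm apart, resting at z = 415 mm.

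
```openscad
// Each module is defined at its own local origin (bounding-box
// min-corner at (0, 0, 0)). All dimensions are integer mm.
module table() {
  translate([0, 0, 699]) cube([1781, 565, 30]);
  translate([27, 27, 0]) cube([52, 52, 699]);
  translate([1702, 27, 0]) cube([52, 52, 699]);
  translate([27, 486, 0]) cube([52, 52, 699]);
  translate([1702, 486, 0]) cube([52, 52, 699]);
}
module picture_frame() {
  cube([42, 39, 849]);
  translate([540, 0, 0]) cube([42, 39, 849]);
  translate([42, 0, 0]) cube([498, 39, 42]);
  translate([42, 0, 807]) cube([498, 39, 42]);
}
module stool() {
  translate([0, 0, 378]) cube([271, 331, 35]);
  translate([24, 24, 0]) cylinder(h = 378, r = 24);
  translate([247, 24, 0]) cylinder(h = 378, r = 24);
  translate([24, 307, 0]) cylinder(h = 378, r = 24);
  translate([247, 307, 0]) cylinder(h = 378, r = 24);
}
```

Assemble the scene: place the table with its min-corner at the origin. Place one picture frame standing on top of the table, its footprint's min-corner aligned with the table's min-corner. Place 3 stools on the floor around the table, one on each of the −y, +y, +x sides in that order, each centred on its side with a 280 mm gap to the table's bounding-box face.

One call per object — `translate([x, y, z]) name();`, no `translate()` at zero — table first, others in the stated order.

table();
translate([0, 0, 729]) picture_frame();
translate([755, -611, 0]) stool();
translate([755, 845, 0]) stool();
translate([2061, 117, 0]) stool();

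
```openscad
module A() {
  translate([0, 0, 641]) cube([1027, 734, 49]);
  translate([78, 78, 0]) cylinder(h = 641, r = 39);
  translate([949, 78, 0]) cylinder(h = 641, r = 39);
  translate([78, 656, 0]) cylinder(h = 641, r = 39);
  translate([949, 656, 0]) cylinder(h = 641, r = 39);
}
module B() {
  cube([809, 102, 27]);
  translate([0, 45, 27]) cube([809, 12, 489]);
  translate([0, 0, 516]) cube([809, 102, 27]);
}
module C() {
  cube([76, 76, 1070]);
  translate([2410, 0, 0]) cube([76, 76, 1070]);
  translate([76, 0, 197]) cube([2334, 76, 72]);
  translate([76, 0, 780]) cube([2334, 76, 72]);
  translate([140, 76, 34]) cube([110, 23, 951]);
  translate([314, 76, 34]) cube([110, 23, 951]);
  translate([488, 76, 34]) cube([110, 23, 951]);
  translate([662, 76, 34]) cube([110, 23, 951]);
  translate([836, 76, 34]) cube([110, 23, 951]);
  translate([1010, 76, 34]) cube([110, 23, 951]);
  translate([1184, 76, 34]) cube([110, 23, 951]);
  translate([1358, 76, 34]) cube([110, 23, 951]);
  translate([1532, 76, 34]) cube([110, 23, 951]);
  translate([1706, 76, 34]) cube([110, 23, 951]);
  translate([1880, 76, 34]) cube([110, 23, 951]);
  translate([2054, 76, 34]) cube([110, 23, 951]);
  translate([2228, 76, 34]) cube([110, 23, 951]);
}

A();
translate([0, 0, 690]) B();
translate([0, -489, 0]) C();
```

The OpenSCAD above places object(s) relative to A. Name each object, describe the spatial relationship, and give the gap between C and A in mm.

The fence section's nearest face is 390 mm from the table's −y face.

A is a table. B is an I-beam. C is a fence section. The I-beam is on top of the table. The fence section is on the floor beside the table on its −y side. The gap between the fence section and the table is 390 mm.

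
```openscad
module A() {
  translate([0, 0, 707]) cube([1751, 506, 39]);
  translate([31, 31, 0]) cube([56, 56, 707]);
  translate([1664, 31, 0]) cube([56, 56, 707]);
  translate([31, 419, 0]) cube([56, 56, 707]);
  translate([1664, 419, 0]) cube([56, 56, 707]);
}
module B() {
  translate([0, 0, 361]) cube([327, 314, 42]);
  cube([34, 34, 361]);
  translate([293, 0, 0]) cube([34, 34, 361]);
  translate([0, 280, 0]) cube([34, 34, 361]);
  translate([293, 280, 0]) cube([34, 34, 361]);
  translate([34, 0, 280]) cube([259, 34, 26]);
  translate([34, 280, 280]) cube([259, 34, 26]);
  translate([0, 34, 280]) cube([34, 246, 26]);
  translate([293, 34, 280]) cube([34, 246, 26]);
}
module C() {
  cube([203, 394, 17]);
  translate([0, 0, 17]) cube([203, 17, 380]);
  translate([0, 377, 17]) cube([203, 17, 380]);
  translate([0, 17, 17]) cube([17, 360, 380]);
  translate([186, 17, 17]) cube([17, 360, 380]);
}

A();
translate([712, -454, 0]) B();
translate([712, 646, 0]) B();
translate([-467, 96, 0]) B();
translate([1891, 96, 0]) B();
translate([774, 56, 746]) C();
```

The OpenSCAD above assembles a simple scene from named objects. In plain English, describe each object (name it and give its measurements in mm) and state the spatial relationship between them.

A is a rectangular dining table. The top is 1751×506×39 mm with its upper surface at z = 746 mm. It stands on four 56×56 mm square legs, each inset 31 mm from the nearest pair of top edges, running from the floor to the underside of the top.

B is a simple wooden stool: a rectangular seat 327 mm (x) by 314 mm (y), 42 mm thick, top face at z = 403 mm, on four square legs, each 34×34 mm in cross-section. The legs rest on z = 0, each flush with a corner of the seat. Four stretchers, 34 mm wide and 26 mm tall, connect adjacent legs with their undersides at z = 280 mm, each running between the inner faces of the legs it joins and aligned with the legs' outer faces on the other axis.

C is an open storage box with external size 203×394×397 mm and wall thickness 17 mm (the base is also 17 mm thick). The base covers the whole footprint; the four walls stand on the base, with the y-facing walls full-width and the x-facing walls fitting between their inner faces.

Four stools sit around the table at the −y, +y, −x, +x sides. The open box is on top of the table, centred.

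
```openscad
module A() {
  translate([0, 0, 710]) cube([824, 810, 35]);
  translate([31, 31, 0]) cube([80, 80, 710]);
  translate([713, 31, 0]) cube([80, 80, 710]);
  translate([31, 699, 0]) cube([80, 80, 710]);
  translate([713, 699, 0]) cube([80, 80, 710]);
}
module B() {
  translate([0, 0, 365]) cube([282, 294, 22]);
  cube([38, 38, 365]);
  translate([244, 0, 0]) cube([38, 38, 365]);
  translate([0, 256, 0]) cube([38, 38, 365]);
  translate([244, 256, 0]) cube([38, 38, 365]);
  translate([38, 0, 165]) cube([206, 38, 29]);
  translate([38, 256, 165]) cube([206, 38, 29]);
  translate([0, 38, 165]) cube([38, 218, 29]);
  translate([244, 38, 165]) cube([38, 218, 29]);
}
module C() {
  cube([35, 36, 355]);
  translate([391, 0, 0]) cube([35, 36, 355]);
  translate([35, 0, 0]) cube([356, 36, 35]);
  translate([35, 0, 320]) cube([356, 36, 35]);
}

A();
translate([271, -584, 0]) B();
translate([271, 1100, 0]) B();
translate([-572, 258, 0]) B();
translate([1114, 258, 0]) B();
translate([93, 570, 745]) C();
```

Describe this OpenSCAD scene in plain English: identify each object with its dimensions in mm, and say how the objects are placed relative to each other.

A is a table with a 824×810 mm rectangular top, 35 mm thick, top surface at z = 745 mm, supported by four 80×80 mm square legs, each inset 31 mm from the nearest pair of top edges, running from the floor.

B is a simple wooden stool: a rectangular seat 282 mm (x) by 294 mm (y), 22 mm thick, top face at z = 387 mm, on four square legs, each 38×38 mm in cross-section. The legs rest on z = 0, each flush with a corner of the seat. Four stretchers, 38 mm wide and 29 mm tall, connect adjacent legs with their undersides at z = 165 mm, each running between the inner faces of the legs it joins and aligned with the legs' outer faces on the other axis.

C is a picture frame with a 356×285 mm rectangular opening (x by z) and a uniform 35 mm border on every side. Frame depth is 36 mm along y. It is built from two vertical stiles running the full outside height and two horizontal rails spanning the gap between the stiles.

Four stools sit around the table at the −y, +y, −x, +x sides. The picture frame is on top of the table.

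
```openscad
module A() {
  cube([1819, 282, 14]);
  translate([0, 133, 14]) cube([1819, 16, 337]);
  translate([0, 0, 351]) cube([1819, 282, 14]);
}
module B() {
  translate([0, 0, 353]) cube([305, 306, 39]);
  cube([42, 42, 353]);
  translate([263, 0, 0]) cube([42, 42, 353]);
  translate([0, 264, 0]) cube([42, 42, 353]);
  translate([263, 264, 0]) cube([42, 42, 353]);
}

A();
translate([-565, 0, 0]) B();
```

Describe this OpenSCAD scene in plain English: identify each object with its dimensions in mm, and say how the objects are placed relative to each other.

A is an I-beam lying along x, 1819 mm long. Overall section height 365 mm. Two flanges 282 mm wide (y) and 14 mm thick, one on the floor and one at the top; a web 16 mm thick runs between them, centred on the flange width.

B is a simple wooden stool: a rectangular seat 305 mm (x) by 306 mm (y), 39 mm thick, top face at z = 392 mm, on four square legs, each 42×42 mm in cross-section. The legs rest on z = 0, each flush with a corner of the seat.

The stool is on the floor beside the I-beam on its −x side.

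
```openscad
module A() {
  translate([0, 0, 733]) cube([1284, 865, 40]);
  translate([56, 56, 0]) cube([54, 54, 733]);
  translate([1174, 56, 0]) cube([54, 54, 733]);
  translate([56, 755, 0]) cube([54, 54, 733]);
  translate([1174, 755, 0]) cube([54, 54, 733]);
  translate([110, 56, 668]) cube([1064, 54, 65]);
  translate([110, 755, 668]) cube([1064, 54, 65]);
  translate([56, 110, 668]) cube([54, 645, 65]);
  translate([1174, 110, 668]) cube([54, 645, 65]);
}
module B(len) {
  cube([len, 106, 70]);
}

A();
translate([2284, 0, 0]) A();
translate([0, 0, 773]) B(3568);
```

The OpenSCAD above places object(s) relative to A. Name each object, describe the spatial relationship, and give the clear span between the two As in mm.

A is a table. B is a beam. A beam spans the tops of two tables. The clear span between the two tables is 1000 mm.

Second table starts at x = 2284; first ends at x = 1284; clear span = 2284 − 1284 = 1000 mm.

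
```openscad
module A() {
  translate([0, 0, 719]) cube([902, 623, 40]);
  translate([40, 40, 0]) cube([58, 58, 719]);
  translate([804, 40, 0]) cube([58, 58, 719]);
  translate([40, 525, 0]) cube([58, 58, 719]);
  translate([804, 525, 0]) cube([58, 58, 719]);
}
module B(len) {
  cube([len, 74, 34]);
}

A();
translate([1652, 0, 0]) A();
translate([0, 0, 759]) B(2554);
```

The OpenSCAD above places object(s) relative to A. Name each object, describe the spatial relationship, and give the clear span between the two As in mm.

Second table starts at x = 1652; first ends at x = 902; clear span = 1652 − 902 = 750 mm.

A is a table. B is a beam. A beam spans the tops of two tables. The clear span between the two tables is 750 mm.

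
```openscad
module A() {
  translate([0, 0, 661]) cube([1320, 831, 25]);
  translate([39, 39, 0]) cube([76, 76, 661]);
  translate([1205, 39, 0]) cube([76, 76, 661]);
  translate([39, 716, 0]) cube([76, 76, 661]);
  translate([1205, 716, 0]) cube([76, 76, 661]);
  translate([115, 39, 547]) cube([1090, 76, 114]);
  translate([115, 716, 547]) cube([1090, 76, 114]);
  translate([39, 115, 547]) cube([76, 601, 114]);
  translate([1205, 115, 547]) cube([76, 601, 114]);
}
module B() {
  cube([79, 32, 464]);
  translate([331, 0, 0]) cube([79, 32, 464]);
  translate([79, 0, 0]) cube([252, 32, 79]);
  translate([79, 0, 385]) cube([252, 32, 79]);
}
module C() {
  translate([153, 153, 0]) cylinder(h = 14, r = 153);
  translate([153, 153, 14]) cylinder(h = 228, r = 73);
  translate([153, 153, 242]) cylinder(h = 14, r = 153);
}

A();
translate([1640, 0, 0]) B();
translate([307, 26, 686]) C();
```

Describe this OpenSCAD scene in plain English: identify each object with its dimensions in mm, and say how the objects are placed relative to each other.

A is a table with a 1320×831 mm rectangular top, 25 mm thick, top surface at z = 686 mm, supported by four 76×76 mm square legs, each inset 39 mm from the nearest pair of top edges, running from the floor. Four apron rails, 76 mm thick and 114 mm tall, run between adjacent legs with their top edges flush with the underside of the top and their outer faces flush with the legs' outer faces.

B is a picture frame with a 252×306 mm rectangular opening (x by z) and a uniform 79 mm border on every side. Frame depth is 32 mm along y. It is built from two vertical stiles running the full outside height and two horizontal rails spanning the gap between the stiles.

C is a spool: two coaxial disc flanges of radius 153 mm and thickness 14 mm, joined by a core cylinder of radius 73 mm and height 228 mm. The lower flange rests on z = 0 and the three cylinders share a vertical axis.

The picture frame is on the floor beside the table on its +x side. The spool is on top of the table.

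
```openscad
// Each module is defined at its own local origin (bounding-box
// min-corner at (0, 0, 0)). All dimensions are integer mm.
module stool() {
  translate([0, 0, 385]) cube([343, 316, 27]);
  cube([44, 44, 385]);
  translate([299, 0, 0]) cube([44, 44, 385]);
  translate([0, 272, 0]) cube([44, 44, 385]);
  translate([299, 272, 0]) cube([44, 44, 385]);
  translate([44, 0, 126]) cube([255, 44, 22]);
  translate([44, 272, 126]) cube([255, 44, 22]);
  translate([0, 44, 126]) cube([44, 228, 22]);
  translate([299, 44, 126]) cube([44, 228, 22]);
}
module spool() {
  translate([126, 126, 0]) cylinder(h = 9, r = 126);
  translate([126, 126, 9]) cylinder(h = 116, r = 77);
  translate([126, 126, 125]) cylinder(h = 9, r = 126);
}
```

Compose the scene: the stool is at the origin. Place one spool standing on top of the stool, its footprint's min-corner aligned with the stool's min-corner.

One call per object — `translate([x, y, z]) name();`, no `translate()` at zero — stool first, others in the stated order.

stool();
translate([0, 0, 412]) spool();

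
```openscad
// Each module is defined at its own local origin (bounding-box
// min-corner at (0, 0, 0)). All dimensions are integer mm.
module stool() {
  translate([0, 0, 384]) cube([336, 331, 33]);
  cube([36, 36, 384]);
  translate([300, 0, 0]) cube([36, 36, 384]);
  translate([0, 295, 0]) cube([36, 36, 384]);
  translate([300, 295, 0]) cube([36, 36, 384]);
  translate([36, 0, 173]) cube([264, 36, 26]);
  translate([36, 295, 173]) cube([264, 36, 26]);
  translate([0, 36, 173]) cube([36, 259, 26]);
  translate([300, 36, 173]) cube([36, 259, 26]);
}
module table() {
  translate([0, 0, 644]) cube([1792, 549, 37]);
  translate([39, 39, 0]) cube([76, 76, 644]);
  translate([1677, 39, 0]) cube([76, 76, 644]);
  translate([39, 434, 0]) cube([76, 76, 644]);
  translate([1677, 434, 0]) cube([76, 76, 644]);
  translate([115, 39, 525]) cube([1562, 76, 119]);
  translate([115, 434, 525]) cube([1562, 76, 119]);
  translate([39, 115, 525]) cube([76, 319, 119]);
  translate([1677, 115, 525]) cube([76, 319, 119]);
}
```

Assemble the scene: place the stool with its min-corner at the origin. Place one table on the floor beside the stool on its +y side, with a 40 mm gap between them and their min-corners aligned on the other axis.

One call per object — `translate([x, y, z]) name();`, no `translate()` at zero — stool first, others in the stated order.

stool();
translate([0, 371, 0]) table();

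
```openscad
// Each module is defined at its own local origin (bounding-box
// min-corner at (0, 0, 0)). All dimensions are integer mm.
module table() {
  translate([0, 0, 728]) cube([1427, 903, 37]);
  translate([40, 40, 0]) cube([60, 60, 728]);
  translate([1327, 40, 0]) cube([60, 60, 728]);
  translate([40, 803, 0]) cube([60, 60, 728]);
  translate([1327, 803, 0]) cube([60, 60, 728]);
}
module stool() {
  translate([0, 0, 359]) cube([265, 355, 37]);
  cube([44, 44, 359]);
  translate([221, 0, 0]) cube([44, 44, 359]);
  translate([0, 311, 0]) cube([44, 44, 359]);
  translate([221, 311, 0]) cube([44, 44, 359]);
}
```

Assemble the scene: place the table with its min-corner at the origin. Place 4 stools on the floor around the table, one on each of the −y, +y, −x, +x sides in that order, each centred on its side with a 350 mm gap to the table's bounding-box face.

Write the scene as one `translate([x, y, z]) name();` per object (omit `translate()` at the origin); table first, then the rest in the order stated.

table();
translate([581, -705, 0]) stool();
translate([581, 1253, 0]) stool();
translate([-615, 274, 0]) stool();
translate([1777, 274, 0]) stool();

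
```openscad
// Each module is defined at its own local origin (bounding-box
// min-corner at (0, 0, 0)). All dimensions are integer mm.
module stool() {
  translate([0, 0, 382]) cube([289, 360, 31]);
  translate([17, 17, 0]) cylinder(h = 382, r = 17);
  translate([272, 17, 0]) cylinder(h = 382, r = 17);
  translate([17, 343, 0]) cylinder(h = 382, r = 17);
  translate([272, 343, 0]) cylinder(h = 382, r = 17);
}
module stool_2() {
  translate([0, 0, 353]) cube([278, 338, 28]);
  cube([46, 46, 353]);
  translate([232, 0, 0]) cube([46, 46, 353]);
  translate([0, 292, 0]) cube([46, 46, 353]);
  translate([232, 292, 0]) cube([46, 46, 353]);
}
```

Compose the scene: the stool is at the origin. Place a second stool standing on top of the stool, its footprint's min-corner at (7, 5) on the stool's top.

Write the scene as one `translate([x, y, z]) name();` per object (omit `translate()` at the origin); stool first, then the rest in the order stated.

stool();
translate([7, 5, 413]) stool_2();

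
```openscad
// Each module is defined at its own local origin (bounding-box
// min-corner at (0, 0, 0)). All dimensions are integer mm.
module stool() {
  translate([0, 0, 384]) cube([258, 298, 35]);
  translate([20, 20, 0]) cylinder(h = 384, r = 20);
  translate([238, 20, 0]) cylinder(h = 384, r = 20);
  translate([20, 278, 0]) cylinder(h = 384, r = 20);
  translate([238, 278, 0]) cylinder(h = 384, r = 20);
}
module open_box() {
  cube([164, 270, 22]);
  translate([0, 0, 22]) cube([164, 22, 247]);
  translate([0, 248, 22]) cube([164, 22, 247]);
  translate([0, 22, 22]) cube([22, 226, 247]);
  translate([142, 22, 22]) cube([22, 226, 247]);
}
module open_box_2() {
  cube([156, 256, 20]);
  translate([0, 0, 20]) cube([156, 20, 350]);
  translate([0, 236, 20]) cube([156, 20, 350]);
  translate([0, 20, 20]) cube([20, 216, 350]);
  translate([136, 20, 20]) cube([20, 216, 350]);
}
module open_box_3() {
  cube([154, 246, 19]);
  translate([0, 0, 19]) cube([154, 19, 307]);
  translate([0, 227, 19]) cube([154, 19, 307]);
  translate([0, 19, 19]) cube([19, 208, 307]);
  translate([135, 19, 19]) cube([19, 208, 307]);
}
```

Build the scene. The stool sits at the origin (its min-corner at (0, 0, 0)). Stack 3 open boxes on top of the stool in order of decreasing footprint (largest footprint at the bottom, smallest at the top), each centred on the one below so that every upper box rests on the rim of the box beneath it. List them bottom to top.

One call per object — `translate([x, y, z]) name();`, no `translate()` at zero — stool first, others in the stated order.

stool();
translate([47, 14, 419]) open_box();
translate([51, 21, 688]) open_box_2();
translate([52, 26, 1058]) open_box_3();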